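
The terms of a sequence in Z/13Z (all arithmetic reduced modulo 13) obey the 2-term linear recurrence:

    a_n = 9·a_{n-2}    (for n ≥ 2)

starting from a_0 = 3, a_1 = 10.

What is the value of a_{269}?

a_2 = 0·10 + 9·3 = 1
a_3 = 0·1 + 9·10 = 12
a_4 = 0·12 + 9·1 = 9
a_5 = 0·9 + 9·12 = 4
a_6 = 0·4 + 9·9 = 3
a_7 = 0·3 + 9·4 = 10
(a_6, a_7) = (3, 10) = (a_0, a_1), so the sequence has period 6.
269 ≡ 5 (mod 6), hence a_269 = a_5 = 4.

4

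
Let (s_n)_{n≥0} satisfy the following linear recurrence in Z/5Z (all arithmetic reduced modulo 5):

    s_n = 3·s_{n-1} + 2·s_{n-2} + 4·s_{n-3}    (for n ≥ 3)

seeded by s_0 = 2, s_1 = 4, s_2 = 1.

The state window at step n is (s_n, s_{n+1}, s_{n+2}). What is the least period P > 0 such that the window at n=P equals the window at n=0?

n=0: window = (2, 4, 1)
n=1: window = (4, 1, 4)
n=2: window = (1, 4, 0)
n=3: window = (4, 0, 2)
n=4: window = (0, 2, 2)
n=5: window = (2, 2, 0)
n=6: window = (2, 0, 2)
n=7: window = (0, 2, 4)
n=8: window = (2, 4, 1)
window at n=8 equals window at n=0 → period = 8

8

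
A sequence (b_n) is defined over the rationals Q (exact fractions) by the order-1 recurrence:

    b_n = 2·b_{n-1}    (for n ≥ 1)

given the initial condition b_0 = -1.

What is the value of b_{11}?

b_1 = 2·-1 = -2
b_2 = 2·-2 = -4
b_3 = 2·-4 = -8
b_4 = 2·-8 = -16
b_5 = 2·-16 = -32
b_6 = 2·-32 = -64
b_7 = 2·-64 = -128
b_8 = 2·-128 = -256
b_9 = 2·-256 = -512
b_10 = 2·-512 = -1024
b_11 = 2·-1024 = -2048

-2048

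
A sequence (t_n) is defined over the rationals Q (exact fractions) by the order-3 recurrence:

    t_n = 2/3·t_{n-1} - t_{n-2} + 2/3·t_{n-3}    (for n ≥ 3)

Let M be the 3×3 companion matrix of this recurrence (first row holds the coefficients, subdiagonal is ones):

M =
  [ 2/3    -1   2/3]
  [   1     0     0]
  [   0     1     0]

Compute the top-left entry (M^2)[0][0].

-5/9

(M^2)[0][0] is the top entry after applying M 2 times to the unit state (1, 0, 0). Equivalently it is h_{4} for the auxiliary sequence (h_n) obeying the same recurrence with h_2 = 1 and h_i = 0 for 0 ≤ i < 2:
h_3 = 2/3·1 + -1·0 + 2/3·0 = 2/3
h_4 = 2/3·2/3 + -1·1 + 2/3·0 = -5/9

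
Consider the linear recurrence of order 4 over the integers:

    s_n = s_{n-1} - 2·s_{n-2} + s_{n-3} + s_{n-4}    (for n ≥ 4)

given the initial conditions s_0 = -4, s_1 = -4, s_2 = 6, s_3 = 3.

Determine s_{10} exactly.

s_4 = 1·3 + -2·6 + 1·-4 + 1·-4 = -17
s_5 = 1·-17 + -2·3 + 1·6 + 1·-4 = -21
s_6 = 1·-21 + -2·-17 + 1·3 + 1·6 = 22
s_7 = 1·22 + -2·-21 + 1·-17 + 1·3 = 50
s_8 = 1·50 + -2·22 + 1·-21 + 1·-17 = -32
s_9 = 1·-32 + -2·50 + 1·22 + 1·-21 = -131
s_10 = 1·-131 + -2·-32 + 1·50 + 1·22 = 5

5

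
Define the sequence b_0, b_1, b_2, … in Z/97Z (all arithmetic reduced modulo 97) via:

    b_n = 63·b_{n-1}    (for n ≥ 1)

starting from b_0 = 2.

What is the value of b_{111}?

b_1 = 63·2 = 29
b_2 = 63·29 = 81
b_3 = 63·81 = 59
b_4 = 63·59 = 31
b_5 = 63·31 = 13
b_6 = 63·13 = 43
b_7 = 63·43 = 90
b_8 = 63·90 = 44
b_9 = 63·44 = 56
b_10 = 63·56 = 36
b_11 = 63·36 = 37
b_12 = 63·37 = 3
b_13 = 63·3 = 92
b_14 = 63·92 = 73
b_15 = 63·73 = 40
b_16 = 63·40 = 95
b_17 = 63·95 = 68
b_18 = 63·68 = 16
b_19 = 63·16 = 38
b_20 = 63·38 = 66
b_21 = 63·66 = 84
b_22 = 63·84 = 54
b_23 = 63·54 = 7
b_24 = 63·7 = 53
b_25 = 63·53 = 41
b_26 = 63·41 = 61
b_27 = 63·61 = 60
b_28 = 63·60 = 94
b_29 = 63·94 = 5
b_30 = 63·5 = 24
b_31 = 63·24 = 57
b_32 = 63·57 = 2
(b_32) = (2) = (b_0), so the sequence has period 32.
111 ≡ 15 (mod 32), hence b_111 = b_15 = 40.

40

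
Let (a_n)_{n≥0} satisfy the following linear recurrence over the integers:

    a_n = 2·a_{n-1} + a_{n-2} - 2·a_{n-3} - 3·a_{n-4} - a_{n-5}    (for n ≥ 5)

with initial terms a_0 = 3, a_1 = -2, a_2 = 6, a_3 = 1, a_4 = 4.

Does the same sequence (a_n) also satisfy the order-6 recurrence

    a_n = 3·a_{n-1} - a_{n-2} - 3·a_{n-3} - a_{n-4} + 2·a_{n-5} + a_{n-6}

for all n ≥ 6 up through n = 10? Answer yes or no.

Terms a_0..a_10: 3, -2, 6, 1, 4, 0, -14, -45, -117, -255, -495
n=6: candidate gives -14, actual a_6 = -14 ✓
n=7: candidate gives -45, actual a_7 = -45 ✓
n=8: candidate gives -117, actual a_8 = -117 ✓
n=9: candidate gives -255, actual a_9 = -255 ✓
n=10: candidate gives -495, actual a_10 = -495 ✓

yes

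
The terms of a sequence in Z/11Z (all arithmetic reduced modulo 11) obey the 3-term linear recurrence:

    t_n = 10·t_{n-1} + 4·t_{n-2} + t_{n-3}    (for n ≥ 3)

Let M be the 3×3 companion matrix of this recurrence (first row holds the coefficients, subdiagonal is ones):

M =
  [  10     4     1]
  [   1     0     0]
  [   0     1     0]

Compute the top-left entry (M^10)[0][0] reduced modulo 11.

(M^10)[0][0] is the top entry after applying M 10 times to the unit state (1, 0, 0). Equivalently it is h_{12} for the auxiliary sequence (h_n) obeying the same recurrence with h_2 = 1 and h_i = 0 for 0 ≤ i < 2:
h_3 = 10·1 + 4·0 + 1·0 = 10
h_4 = 10·10 + 4·1 + 1·0 = 5
h_5 = 10·5 + 4·10 + 1·1 = 3
h_6 = 10·3 + 4·5 + 1·10 = 5
h_7 = 10·5 + 4·3 + 1·5 = 1
h_8 = 10·1 + 4·5 + 1·3 = 0
h_9 = 10·0 + 4·1 + 1·5 = 9
h_10 = 10·9 + 4·0 + 1·1 = 3
h_11 = 10·3 + 4·9 + 1·0 = 0
h_12 = 10·0 + 4·3 + 1·9 = 10

10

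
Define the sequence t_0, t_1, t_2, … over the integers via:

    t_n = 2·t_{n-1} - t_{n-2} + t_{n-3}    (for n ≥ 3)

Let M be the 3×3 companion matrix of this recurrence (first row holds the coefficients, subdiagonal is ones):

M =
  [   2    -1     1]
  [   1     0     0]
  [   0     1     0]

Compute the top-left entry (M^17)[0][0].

13581

(M^17)[0][0] is the top entry after applying M 17 times to the unit state (1, 0, 0). Equivalently it is h_{19} for the auxiliary sequence (h_n) obeying the same recurrence with h_2 = 1 and h_i = 0 for 0 ≤ i < 2:
h_3 = 2·1 + -1·0 + 1·0 = 2
h_4 = 2·2 + -1·1 + 1·0 = 3
h_5 = 2·3 + -1·2 + 1·1 = 5
h_6 = 2·5 + -1·3 + 1·2 = 9
h_7 = 2·9 + -1·5 + 1·3 = 16
h_8 = 2·16 + -1·9 + 1·5 = 28
h_9 = 2·28 + -1·16 + 1·9 = 49
h_10 = 2·49 + -1·28 + 1·16 = 86
h_11 = 2·86 + -1·49 + 1·28 = 151
h_12 = 2·151 + -1·86 + 1·49 = 265
h_13 = 2·265 + -1·151 + 1·86 = 465
h_14 = 2·465 + -1·265 + 1·151 = 816
h_15 = 2·816 + -1·465 + 1·265 = 1432
h_16 = 2·1432 + -1·816 + 1·465 = 2513
h_17 = 2·2513 + -1·1432 + 1·816 = 4410
h_18 = 2·4410 + -1·2513 + 1·1432 = 7739
h_19 = 2·7739 + -1·4410 + 1·2513 = 13581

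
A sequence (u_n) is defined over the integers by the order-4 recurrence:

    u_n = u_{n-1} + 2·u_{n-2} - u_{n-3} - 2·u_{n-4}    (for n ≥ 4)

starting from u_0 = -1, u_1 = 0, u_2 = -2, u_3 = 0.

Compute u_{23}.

-1838

u_4 = 1·0 + 2·-2 + -1·0 + -2·-1 = -2
u_5 = 1·-2 + 2·0 + -1·-2 + -2·0 = 0
u_6 = 1·0 + 2·-2 + -1·0 + -2·-2 = 0
u_7 = 1·0 + 2·0 + -1·-2 + -2·0 = 2
u_8 = 1·2 + 2·0 + -1·0 + -2·-2 = 6
u_9 = 1·6 + 2·2 + -1·0 + -2·0 = 10
u_10 = 1·10 + 2·6 + -1·2 + -2·0 = 20
u_11 = 1·20 + 2·10 + -1·6 + -2·2 = 30
u_12 = 1·30 + 2·20 + -1·10 + -2·6 = 48
u_13 = 1·48 + 2·30 + -1·20 + -2·10 = 68
u_14 = 1·68 + 2·48 + -1·30 + -2·20 = 94
u_15 = 1·94 + 2·68 + -1·48 + -2·30 = 122
u_16 = 1·122 + 2·94 + -1·68 + -2·48 = 146
u_17 = 1·146 + 2·122 + -1·94 + -2·68 = 160
u_18 = 1·160 + 2·146 + -1·122 + -2·94 = 142
u_19 = 1·142 + 2·160 + -1·146 + -2·122 = 72
u_20 = 1·72 + 2·142 + -1·160 + -2·146 = -96
u_21 = 1·-96 + 2·72 + -1·142 + -2·160 = -414
u_22 = 1·-414 + 2·-96 + -1·72 + -2·142 = -962
u_23 = 1·-962 + 2·-414 + -1·-96 + -2·72 = -1838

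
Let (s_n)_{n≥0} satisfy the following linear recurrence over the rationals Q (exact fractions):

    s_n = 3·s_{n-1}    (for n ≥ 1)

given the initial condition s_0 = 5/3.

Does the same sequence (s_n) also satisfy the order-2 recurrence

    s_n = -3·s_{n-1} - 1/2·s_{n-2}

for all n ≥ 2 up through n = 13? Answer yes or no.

no

Terms s_0..s_13: 5/3, 5, 15, 45, 135, 405, 1215, 3645, 10935, 32805, 98415, 295245, 885735, 2657205
n=2: candidate gives -95/6, actual s_2 = 15 ✗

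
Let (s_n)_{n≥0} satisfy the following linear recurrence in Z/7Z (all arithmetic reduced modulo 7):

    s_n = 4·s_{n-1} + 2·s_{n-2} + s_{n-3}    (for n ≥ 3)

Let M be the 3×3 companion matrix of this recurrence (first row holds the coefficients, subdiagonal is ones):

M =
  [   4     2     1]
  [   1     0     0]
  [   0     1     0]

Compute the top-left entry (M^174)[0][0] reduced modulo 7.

(M^174)[0][0] is the top entry after applying M 174 times to the unit state (1, 0, 0). Equivalently it is h_{176} for the auxiliary sequence (h_n) obeying the same recurrence with h_2 = 1 and h_i = 0 for 0 ≤ i < 2:
h_3 = 4·1 + 2·0 + 1·0 = 4
h_4 = 4·4 + 2·1 + 1·0 = 4
h_5 = 4·4 + 2·4 + 1·1 = 4
h_6 = 4·4 + 2·4 + 1·4 = 0
h_7 = 4·0 + 2·4 + 1·4 = 5
h_8 = 4·5 + 2·0 + 1·4 = 3
h_9 = 4·3 + 2·5 + 1·0 = 1
h_10 = 4·1 + 2·3 + 1·5 = 1
h_11 = 4·1 + 2·1 + 1·3 = 2
h_12 = 4·2 + 2·1 + 1·1 = 4
h_13 = 4·4 + 2·2 + 1·1 = 0
h_14 = 4·0 + 2·4 + 1·2 = 3
h_15 = 4·3 + 2·0 + 1·4 = 2
h_16 = 4·2 + 2·3 + 1·0 = 0
h_17 = 4·0 + 2·2 + 1·3 = 0
h_18 = 4·0 + 2·0 + 1·2 = 2
h_19 = 4·2 + 2·0 + 1·0 = 1
h_20 = 4·1 + 2·2 + 1·0 = 1
h_21 = 4·1 + 2·1 + 1·2 = 1
h_22 = 4·1 + 2·1 + 1·1 = 0
h_23 = 4·0 + 2·1 + 1·1 = 3
h_24 = 4·3 + 2·0 + 1·1 = 6
h_25 = 4·6 + 2·3 + 1·0 = 2
h_26 = 4·2 + 2·6 + 1·3 = 2
h_27 = 4·2 + 2·2 + 1·6 = 4
h_28 = 4·4 + 2·2 + 1·2 = 1
h_29 = 4·1 + 2·4 + 1·2 = 0
h_30 = 4·0 + 2·1 + 1·4 = 6
h_31 = 4·6 + 2·0 + 1·1 = 4
h_32 = 4·4 + 2·6 + 1·0 = 0
h_33 = 4·0 + 2·4 + 1·6 = 0
h_34 = 4·0 + 2·0 + 1·4 = 4
h_35 = 4·4 + 2·0 + 1·0 = 2
h_36 = 4·2 + 2·4 + 1·0 = 2
h_37 = 4·2 + 2·2 + 1·4 = 2
h_38 = 4·2 + 2·2 + 1·2 = 0
h_39 = 4·0 + 2·2 + 1·2 = 6
h_40 = 4·6 + 2·0 + 1·2 = 5
h_41 = 4·5 + 2·6 + 1·0 = 4
h_42 = 4·4 + 2·5 + 1·6 = 4
h_43 = 4·4 + 2·4 + 1·5 = 1
h_44 = 4·1 + 2·4 + 1·4 = 2
h_45 = 4·2 + 2·1 + 1·4 = 0
h_46 = 4·0 + 2·2 + 1·1 = 5
h_47 = 4·5 + 2·0 + 1·2 = 1
h_48 = 4·1 + 2·5 + 1·0 = 0
h_49 = 4·0 + 2·1 + 1·5 = 0
h_50 = 4·0 + 2·0 + 1·1 = 1
(h_48, h_49, h_50) = (0, 0, 1) = (h_0, h_1, h_2), so the sequence has period 48.
176 ≡ 32 (mod 48), hence h_176 = h_32 = 0.

0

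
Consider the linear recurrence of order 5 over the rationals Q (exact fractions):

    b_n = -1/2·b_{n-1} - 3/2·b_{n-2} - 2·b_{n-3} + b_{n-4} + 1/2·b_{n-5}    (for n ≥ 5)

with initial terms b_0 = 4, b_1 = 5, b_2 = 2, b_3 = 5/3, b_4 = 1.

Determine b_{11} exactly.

b_5 = -1/2·1 + -3/2·5/3 + -2·2 + 1·5 + 1/2·4 = 0
b_6 = -1/2·0 + -3/2·1 + -2·5/3 + 1·2 + 1/2·5 = -1/3
b_7 = -1/2·-1/3 + -3/2·0 + -2·1 + 1·5/3 + 1/2·2 = 5/6
b_8 = -1/2·5/6 + -3/2·-1/3 + -2·0 + 1·1 + 1/2·5/3 = 23/12
b_9 = -1/2·23/12 + -3/2·5/6 + -2·-1/3 + 1·0 + 1/2·1 = -25/24
b_10 = -1/2·-25/24 + -3/2·23/12 + -2·5/6 + 1·-1/3 + 1/2·0 = -209/48
b_11 = -1/2·-209/48 + -3/2·-25/24 + -2·23/12 + 1·5/6 + 1/2·-1/3 = 55/96

55/96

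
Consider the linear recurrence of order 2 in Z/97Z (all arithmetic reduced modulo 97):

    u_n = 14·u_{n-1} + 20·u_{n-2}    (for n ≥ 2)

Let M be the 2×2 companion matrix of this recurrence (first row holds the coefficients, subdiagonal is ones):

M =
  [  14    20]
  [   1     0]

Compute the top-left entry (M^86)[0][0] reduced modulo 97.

67

(M^86)[0][0] is the top entry after applying M 86 times to the unit state (1, 0). Equivalently it is h_{87} for the auxiliary sequence (h_n) obeying the same recurrence with h_1 = 1 and h_i = 0 for 0 ≤ i < 1:
h_2 = 14·1 + 20·0 = 14
h_3 = 14·14 + 20·1 = 22
h_4 = 14·22 + 20·14 = 6
h_5 = 14·6 + 20·22 = 39
h_6 = 14·39 + 20·6 = 84
h_7 = 14·84 + 20·39 = 16
h_8 = 14·16 + 20·84 = 61
h_9 = 14·61 + 20·16 = 10
h_10 = 14·10 + 20·61 = 2
h_11 = 14·2 + 20·10 = 34
h_12 = 14·34 + 20·2 = 31
h_13 = 14·31 + 20·34 = 47
h_14 = 14·47 + 20·31 = 17
h_15 = 14·17 + 20·47 = 14
h_16 = 14·14 + 20·17 = 51
h_17 = 14·51 + 20·14 = 24
h_18 = 14·24 + 20·51 = 95
h_19 = 14·95 + 20·24 = 64
h_20 = 14·64 + 20·95 = 80
h_21 = 14·80 + 20·64 = 72
h_22 = 14·72 + 20·80 = 86
h_23 = 14·86 + 20·72 = 25
h_24 = 14·25 + 20·86 = 33
h_25 = 14·33 + 20·25 = 89
h_26 = 14·89 + 20·33 = 63
h_27 = 14·63 + 20·89 = 43
h_28 = 14·43 + 20·63 = 19
h_29 = 14·19 + 20·43 = 59
h_30 = 14·59 + 20·19 = 42
h_31 = 14·42 + 20·59 = 22
h_32 = 14·22 + 20·42 = 81
h_33 = 14·81 + 20·22 = 22
h_34 = 14·22 + 20·81 = 85
h_35 = 14·85 + 20·22 = 78
h_36 = 14·78 + 20·85 = 76
h_37 = 14·76 + 20·78 = 5
h_38 = 14·5 + 20·76 = 38
h_39 = 14·38 + 20·5 = 50
h_40 = 14·50 + 20·38 = 5
h_41 = 14·5 + 20·50 = 3
h_42 = 14·3 + 20·5 = 45
h_43 = 14·45 + 20·3 = 11
h_44 = 14·11 + 20·45 = 84
h_45 = 14·84 + 20·11 = 38
h_46 = 14·38 + 20·84 = 78
h_47 = 14·78 + 20·38 = 9
h_48 = 14·9 + 20·78 = 37
h_49 = 14·37 + 20·9 = 19
h_50 = 14·19 + 20·37 = 36
h_51 = 14·36 + 20·19 = 11
h_52 = 14·11 + 20·36 = 1
h_53 = 14·1 + 20·11 = 40
h_54 = 14·40 + 20·1 = 95
h_55 = 14·95 + 20·40 = 93
h_56 = 14·93 + 20·95 = 1
h_57 = 14·1 + 20·93 = 31
h_58 = 14·31 + 20·1 = 66
h_59 = 14·66 + 20·31 = 89
h_60 = 14·89 + 20·66 = 44
h_61 = 14·44 + 20·89 = 68
h_62 = 14·68 + 20·44 = 86
h_63 = 14·86 + 20·68 = 42
h_64 = 14·42 + 20·86 = 77
h_65 = 14·77 + 20·42 = 75
h_66 = 14·75 + 20·77 = 68
h_67 = 14·68 + 20·75 = 27
h_68 = 14·27 + 20·68 = 89
h_69 = 14·89 + 20·27 = 40
h_70 = 14·40 + 20·89 = 12
h_71 = 14·12 + 20·40 = 95
h_72 = 14·95 + 20·12 = 18
h_73 = 14·18 + 20·95 = 18
h_74 = 14·18 + 20·18 = 30
h_75 = 14·30 + 20·18 = 4
h_76 = 14·4 + 20·30 = 74
h_77 = 14·74 + 20·4 = 49
h_78 = 14·49 + 20·74 = 32
h_79 = 14·32 + 20·49 = 70
h_80 = 14·70 + 20·32 = 68
h_81 = 14·68 + 20·70 = 24
h_82 = 14·24 + 20·68 = 47
h_83 = 14·47 + 20·24 = 71
h_84 = 14·71 + 20·47 = 91
h_85 = 14·91 + 20·71 = 75
h_86 = 14·75 + 20·91 = 57
h_87 = 14·57 + 20·75 = 67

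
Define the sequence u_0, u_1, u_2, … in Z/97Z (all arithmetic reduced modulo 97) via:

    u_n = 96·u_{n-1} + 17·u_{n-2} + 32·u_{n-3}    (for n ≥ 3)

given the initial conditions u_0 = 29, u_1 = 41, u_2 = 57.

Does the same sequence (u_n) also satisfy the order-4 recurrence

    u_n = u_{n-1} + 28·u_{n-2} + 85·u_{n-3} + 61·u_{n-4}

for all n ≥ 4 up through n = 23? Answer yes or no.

no

Terms u_0..u_23: 29, 41, 57, 16, 34, 25, 95, 60, 27, 56, 92, 75, 80, 65, 9, 67, 32, 37, 32, 69, 10, 53, 94, 60
n=4: candidate gives 76, actual u_4 = 34 ✗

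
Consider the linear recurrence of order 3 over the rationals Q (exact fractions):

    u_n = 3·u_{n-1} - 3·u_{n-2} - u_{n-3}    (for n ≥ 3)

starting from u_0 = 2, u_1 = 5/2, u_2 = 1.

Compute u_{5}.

u_3 = 3·1 + -3·5/2 + -1·2 = -13/2
u_4 = 3·-13/2 + -3·1 + -1·5/2 = -25
u_5 = 3·-25 + -3·-13/2 + -1·1 = -113/2

-113/2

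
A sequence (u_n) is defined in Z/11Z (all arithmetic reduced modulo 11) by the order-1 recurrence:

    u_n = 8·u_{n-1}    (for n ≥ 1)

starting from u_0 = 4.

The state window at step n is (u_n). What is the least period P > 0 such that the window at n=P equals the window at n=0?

n=0: window = (4)
n=1: window = (10)
n=2: window = (3)
n=3: window = (2)
n=4: window = (5)
n=5: window = (7)
n=6: window = (1)
n=7: window = (8)
n=8: window = (9)
n=9: window = (6)
n=10: window = (4)
window at n=10 equals window at n=0 → period = 10

10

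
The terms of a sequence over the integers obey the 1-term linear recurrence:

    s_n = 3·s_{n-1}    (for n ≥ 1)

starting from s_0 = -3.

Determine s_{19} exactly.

-3486784401

s_1 = 3·-3 = -9
s_2 = 3·-9 = -27
s_3 = 3·-27 = -81
s_4 = 3·-81 = -243
s_5 = 3·-243 = -729
s_6 = 3·-729 = -2187
s_7 = 3·-2187 = -6561
s_8 = 3·-6561 = -19683
s_9 = 3·-19683 = -59049
s_10 = 3·-59049 = -177147
s_11 = 3·-177147 = -531441
s_12 = 3·-531441 = -1594323
s_13 = 3·-1594323 = -4782969
s_14 = 3·-4782969 = -14348907
s_15 = 3·-14348907 = -43046721
s_16 = 3·-43046721 = -129140163
s_17 = 3·-129140163 = -387420489
s_18 = 3·-387420489 = -1162261467
s_19 = 3·-1162261467 = -3486784401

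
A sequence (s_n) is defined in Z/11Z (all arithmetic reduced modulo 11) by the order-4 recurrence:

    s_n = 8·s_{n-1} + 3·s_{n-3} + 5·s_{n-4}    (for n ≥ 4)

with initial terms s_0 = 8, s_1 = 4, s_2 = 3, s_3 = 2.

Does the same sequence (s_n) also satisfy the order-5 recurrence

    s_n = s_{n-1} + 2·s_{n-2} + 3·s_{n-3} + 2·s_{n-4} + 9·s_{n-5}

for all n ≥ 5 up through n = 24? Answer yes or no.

Terms s_0..s_24: 8, 4, 3, 2, 2, 1, 7, 6, 6, 8, 7, 5, 6, 10, 9, 5, 1, 8, 3, 8, 5, 1, 3, 2, 0
n=5: candidate gives 7, actual s_5 = 1 ✗

no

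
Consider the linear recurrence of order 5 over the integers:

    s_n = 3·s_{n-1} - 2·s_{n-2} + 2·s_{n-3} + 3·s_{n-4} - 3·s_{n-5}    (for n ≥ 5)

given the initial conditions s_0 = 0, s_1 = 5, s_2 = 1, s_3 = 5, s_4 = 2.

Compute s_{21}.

s_5 = 3·2 + -2·5 + 2·1 + 3·5 + -3·0 = 13
s_6 = 3·13 + -2·2 + 2·5 + 3·1 + -3·5 = 33
s_7 = 3·33 + -2·13 + 2·2 + 3·5 + -3·1 = 89
s_8 = 3·89 + -2·33 + 2·13 + 3·2 + -3·5 = 218
s_9 = 3·218 + -2·89 + 2·33 + 3·13 + -3·2 = 575
s_10 = 3·575 + -2·218 + 2·89 + 3·33 + -3·13 = 1527
s_11 = 3·1527 + -2·575 + 2·218 + 3·89 + -3·33 = 4035
s_12 = 3·4035 + -2·1527 + 2·575 + 3·218 + -3·89 = 10588
s_13 = 3·10588 + -2·4035 + 2·1527 + 3·575 + -3·218 = 27819
s_14 = 3·27819 + -2·10588 + 2·4035 + 3·1527 + -3·575 = 73207
s_15 = 3·73207 + -2·27819 + 2·10588 + 3·4035 + -3·1527 = 192683
s_16 = 3·192683 + -2·73207 + 2·27819 + 3·10588 + -3·4035 = 506932
s_17 = 3·506932 + -2·192683 + 2·73207 + 3·27819 + -3·10588 = 1333537
s_18 = 3·1333537 + -2·506932 + 2·192683 + 3·73207 + -3·27819 = 3508277
s_19 = 3·3508277 + -2·1333537 + 2·506932 + 3·192683 + -3·73207 = 9230049
s_20 = 3·9230049 + -2·3508277 + 2·1333537 + 3·506932 + -3·192683 = 24283414
s_21 = 3·24283414 + -2·9230049 + 2·3508277 + 3·1333537 + -3·506932 = 63886513

63886513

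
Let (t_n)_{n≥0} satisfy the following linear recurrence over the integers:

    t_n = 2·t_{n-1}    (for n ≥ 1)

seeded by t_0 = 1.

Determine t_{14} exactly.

16384

t_1 = 2·1 = 2
t_2 = 2·2 = 4
t_3 = 2·4 = 8
t_4 = 2·8 = 16
t_5 = 2·16 = 32
t_6 = 2·32 = 64
t_7 = 2·64 = 128
t_8 = 2·128 = 256
t_9 = 2·256 = 512
t_10 = 2·512 = 1024
t_11 = 2·1024 = 2048
t_12 = 2·2048 = 4096
t_13 = 2·4096 = 8192
t_14 = 2·8192 = 16384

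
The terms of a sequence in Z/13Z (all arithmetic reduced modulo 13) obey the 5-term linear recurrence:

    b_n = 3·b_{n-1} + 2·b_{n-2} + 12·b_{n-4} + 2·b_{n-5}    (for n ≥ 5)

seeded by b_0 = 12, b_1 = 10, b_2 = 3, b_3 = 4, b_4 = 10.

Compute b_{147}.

b_5 = 3·10 + 2·4 + 0·3 + 12·10 + 2·12 = 0
b_6 = 3·0 + 2·10 + 0·4 + 12·3 + 2·10 = 11
b_7 = 3·11 + 2·0 + 0·10 + 12·4 + 2·3 = 9
b_8 = 3·9 + 2·11 + 0·0 + 12·10 + 2·4 = 8
b_9 = 3·8 + 2·9 + 0·11 + 12·0 + 2·10 = 10
b_10 = 3·10 + 2·8 + 0·9 + 12·11 + 2·0 = 9
Continuing the recurrence:
  b_11 = 8;  b_12 = 0;  b_13 = 9;  b_14 = 12;  b_15 = 12;  b_16 = 11
  b_17 = 9;  b_18 = 3;  b_19 = 0;  b_20 = 6;  b_21 = 5;  b_22 = 3
  b_23 = 12;  b_24 = 10;  b_25 = 9;  b_26 = 2;  b_27 = 5;  b_28 = 7
  b_29 = 3;  b_30 = 0;  b_31 = 5;  b_32 = 5;  b_33 = 10;  b_34 = 7
  b_35 = 10;  b_36 = 10;  b_37 = 11;  b_38 = 1;  b_39 = 3;  b_40 = 8
  b_41 = 0;  b_42 = 11;  b_43 = 6;  b_44 = 12;  b_45 = 12;  b_46 = 10
  b_47 = 5;  b_48 = 9;  b_49 = 10;  b_50 = 10;  b_51 = 0;  b_52 = 8
  b_53 = 6;  b_54 = 5;  b_55 = 8;  b_56 = 0;  b_57 = 0;  b_58 = 7
  b_59 = 10;  b_60 = 8;  b_61 = 5;  b_62 = 11;  b_63 = 8;  b_64 = 6
  b_65 = 6;  b_66 = 3;  b_67 = 9;  b_68 = 4;  b_69 = 10;  b_70 = 8
  b_71 = 2;  b_72 = 10;  b_73 = 6;  b_74 = 11;  b_75 = 7;  b_76 = 11
  b_77 = 9;  b_78 = 11;  b_79 = 1;  b_80 = 2;  b_81 = 8;  b_82 = 9
  b_83 = 12;  b_84 = 2;  b_85 = 0;  b_86 = 11;  b_87 = 0;  b_88 = 5
  b_89 = 6;  b_90 = 4;  b_91 = 7;  b_92 = 11;  b_93 = 12;  b_94 = 1
  b_95 = 2;  b_96 = 11;  b_97 = 8;  b_98 = 4;  b_99 = 2;  b_100 = 7
  b_101 = 0;  b_102 = 0;  b_103 = 6;  b_104 = 2;  b_105 = 6;  b_106 = 9
  b_107 = 7;  b_108 = 10;  b_109 = 3;  b_110 = 6;  b_111 = 9;  b_112 = 4
  b_113 = 8;  b_114 = 6;  b_115 = 11;  b_116 = 7;  b_117 = 4;  b_118 = 10
  b_119 = 0;  b_120 = 9;  b_121 = 11;  b_122 = 10;  b_123 = 7;  b_124 = 6
  b_125 = 0;  b_126 = 11;  b_127 = 7;  b_128 = 12;  b_129 = 10;  b_130 = 4
  b_131 = 8;  b_132 = 8;  b_133 = 2;  b_134 = 12;  b_135 = 1;  b_136 = 9
  b_137 = 4;  b_138 = 9;  b_139 = 6;  b_140 = 3;  b_141 = 9;  b_142 = 6
  b_143 = 9;  b_144 = 9;  b_145 = 3
b_146 = 3·3 + 2·9 + 0·9 + 12·6 + 2·9 = 0
b_147 = 3·0 + 2·3 + 0·9 + 12·9 + 2·6 = 9

9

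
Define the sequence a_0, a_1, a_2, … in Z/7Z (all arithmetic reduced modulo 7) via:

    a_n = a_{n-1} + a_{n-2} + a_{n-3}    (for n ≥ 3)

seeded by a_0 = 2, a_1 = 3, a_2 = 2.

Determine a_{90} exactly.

5

a_3 = 1·2 + 1·3 + 1·2 = 0
a_4 = 1·0 + 1·2 + 1·3 = 5
a_5 = 1·5 + 1·0 + 1·2 = 0
a_6 = 1·0 + 1·5 + 1·0 = 5
a_7 = 1·5 + 1·0 + 1·5 = 3
a_8 = 1·3 + 1·5 + 1·0 = 1
a_9 = 1·1 + 1·3 + 1·5 = 2
a_10 = 1·2 + 1·1 + 1·3 = 6
a_11 = 1·6 + 1·2 + 1·1 = 2
a_12 = 1·2 + 1·6 + 1·2 = 3
a_13 = 1·3 + 1·2 + 1·6 = 4
a_14 = 1·4 + 1·3 + 1·2 = 2
a_15 = 1·2 + 1·4 + 1·3 = 2
a_16 = 1·2 + 1·2 + 1·4 = 1
a_17 = 1·1 + 1·2 + 1·2 = 5
a_18 = 1·5 + 1·1 + 1·2 = 1
a_19 = 1·1 + 1·5 + 1·1 = 0
a_20 = 1·0 + 1·1 + 1·5 = 6
a_21 = 1·6 + 1·0 + 1·1 = 0
a_22 = 1·0 + 1·6 + 1·0 = 6
a_23 = 1·6 + 1·0 + 1·6 = 5
a_24 = 1·5 + 1·6 + 1·0 = 4
a_25 = 1·4 + 1·5 + 1·6 = 1
a_26 = 1·1 + 1·4 + 1·5 = 3
a_27 = 1·3 + 1·1 + 1·4 = 1
a_28 = 1·1 + 1·3 + 1·1 = 5
a_29 = 1·5 + 1·1 + 1·3 = 2
a_30 = 1·2 + 1·5 + 1·1 = 1
a_31 = 1·1 + 1·2 + 1·5 = 1
a_32 = 1·1 + 1·1 + 1·2 = 4
a_33 = 1·4 + 1·1 + 1·1 = 6
a_34 = 1·6 + 1·4 + 1·1 = 4
a_35 = 1·4 + 1·6 + 1·4 = 0
a_36 = 1·0 + 1·4 + 1·6 = 3
a_37 = 1·3 + 1·0 + 1·4 = 0
a_38 = 1·0 + 1·3 + 1·0 = 3
a_39 = 1·3 + 1·0 + 1·3 = 6
a_40 = 1·6 + 1·3 + 1·0 = 2
a_41 = 1·2 + 1·6 + 1·3 = 4
a_42 = 1·4 + 1·2 + 1·6 = 5
a_43 = 1·5 + 1·4 + 1·2 = 4
a_44 = 1·4 + 1·5 + 1·4 = 6
a_45 = 1·6 + 1·4 + 1·5 = 1
a_46 = 1·1 + 1·6 + 1·4 = 4
a_47 = 1·4 + 1·1 + 1·6 = 4
a_48 = 1·4 + 1·4 + 1·1 = 2
a_49 = 1·2 + 1·4 + 1·4 = 3
a_50 = 1·3 + 1·2 + 1·4 = 2
a_51 = 1·2 + 1·3 + 1·2 = 0
a_52 = 1·0 + 1·2 + 1·3 = 5
a_53 = 1·5 + 1·0 + 1·2 = 0
a_54 = 1·0 + 1·5 + 1·0 = 5
a_55 = 1·5 + 1·0 + 1·5 = 3
a_56 = 1·3 + 1·5 + 1·0 = 1
a_57 = 1·1 + 1·3 + 1·5 = 2
a_58 = 1·2 + 1·1 + 1·3 = 6
a_59 = 1·6 + 1·2 + 1·1 = 2
a_60 = 1·2 + 1·6 + 1·2 = 3
a_61 = 1·3 + 1·2 + 1·6 = 4
a_62 = 1·4 + 1·3 + 1·2 = 2
a_63 = 1·2 + 1·4 + 1·3 = 2
a_64 = 1·2 + 1·2 + 1·4 = 1
a_65 = 1·1 + 1·2 + 1·2 = 5
a_66 = 1·5 + 1·1 + 1·2 = 1
a_67 = 1·1 + 1·5 + 1·1 = 0
a_68 = 1·0 + 1·1 + 1·5 = 6
a_69 = 1·6 + 1·0 + 1·1 = 0
a_70 = 1·0 + 1·6 + 1·0 = 6
a_71 = 1·6 + 1·0 + 1·6 = 5
a_72 = 1·5 + 1·6 + 1·0 = 4
a_73 = 1·4 + 1·5 + 1·6 = 1
a_74 = 1·1 + 1·4 + 1·5 = 3
a_75 = 1·3 + 1·1 + 1·4 = 1
a_76 = 1·1 + 1·3 + 1·1 = 5
a_77 = 1·5 + 1·1 + 1·3 = 2
a_78 = 1·2 + 1·5 + 1·1 = 1
a_79 = 1·1 + 1·2 + 1·5 = 1
a_80 = 1·1 + 1·1 + 1·2 = 4
a_81 = 1·4 + 1·1 + 1·1 = 6
a_82 = 1·6 + 1·4 + 1·1 = 4
a_83 = 1·4 + 1·6 + 1·4 = 0
a_84 = 1·0 + 1·4 + 1·6 = 3
a_85 = 1·3 + 1·0 + 1·4 = 0
a_86 = 1·0 + 1·3 + 1·0 = 3
a_87 = 1·3 + 1·0 + 1·3 = 6
a_88 = 1·6 + 1·3 + 1·0 = 2
a_89 = 1·2 + 1·6 + 1·3 = 4
a_90 = 1·4 + 1·2 + 1·6 = 5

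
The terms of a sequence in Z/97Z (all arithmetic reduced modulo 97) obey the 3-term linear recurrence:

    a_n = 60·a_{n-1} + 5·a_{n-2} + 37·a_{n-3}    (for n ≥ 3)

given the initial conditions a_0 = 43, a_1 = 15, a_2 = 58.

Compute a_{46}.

a_3 = 60·58 + 5·15 + 37·43 = 5
a_4 = 60·5 + 5·58 + 37·15 = 78
a_5 = 60·78 + 5·5 + 37·58 = 61
a_6 = 60·61 + 5·78 + 37·5 = 64
a_7 = 60·64 + 5·61 + 37·78 = 47
a_8 = 60·47 + 5·64 + 37·61 = 62
a_9 = 60·62 + 5·47 + 37·64 = 18
a_10 = 60·18 + 5·62 + 37·47 = 25
a_11 = 60·25 + 5·18 + 37·62 = 4
a_12 = 60·4 + 5·25 + 37·18 = 61
a_13 = 60·61 + 5·4 + 37·25 = 46
a_14 = 60·46 + 5·61 + 37·4 = 12
a_15 = 60·12 + 5·46 + 37·61 = 6
a_16 = 60·6 + 5·12 + 37·46 = 85
a_17 = 60·85 + 5·6 + 37·12 = 45
a_18 = 60·45 + 5·85 + 37·6 = 49
a_19 = 60·49 + 5·45 + 37·85 = 5
a_20 = 60·5 + 5·49 + 37·45 = 76
a_21 = 60·76 + 5·5 + 37·49 = 93
a_22 = 60·93 + 5·76 + 37·5 = 34
a_23 = 60·34 + 5·93 + 37·76 = 79
a_24 = 60·79 + 5·34 + 37·93 = 9
a_25 = 60·9 + 5·79 + 37·34 = 59
a_26 = 60·59 + 5·9 + 37·79 = 9
a_27 = 60·9 + 5·59 + 37·9 = 4
a_28 = 60·4 + 5·9 + 37·59 = 43
a_29 = 60·43 + 5·4 + 37·9 = 23
a_30 = 60·23 + 5·43 + 37·4 = 94
a_31 = 60·94 + 5·23 + 37·43 = 71
a_32 = 60·71 + 5·94 + 37·23 = 52
a_33 = 60·52 + 5·71 + 37·94 = 66
a_34 = 60·66 + 5·52 + 37·71 = 57
a_35 = 60·57 + 5·66 + 37·52 = 48
a_36 = 60·48 + 5·57 + 37·66 = 78
a_37 = 60·78 + 5·48 + 37·57 = 45
a_38 = 60·45 + 5·78 + 37·48 = 16
a_39 = 60·16 + 5·45 + 37·78 = 94
a_40 = 60·94 + 5·16 + 37·45 = 13
a_41 = 60·13 + 5·94 + 37·16 = 96
a_42 = 60·96 + 5·13 + 37·94 = 88
a_43 = 60·88 + 5·96 + 37·13 = 33
a_44 = 60·33 + 5·88 + 37·96 = 55
a_45 = 60·55 + 5·33 + 37·88 = 28
a_46 = 60·28 + 5·55 + 37·33 = 72

72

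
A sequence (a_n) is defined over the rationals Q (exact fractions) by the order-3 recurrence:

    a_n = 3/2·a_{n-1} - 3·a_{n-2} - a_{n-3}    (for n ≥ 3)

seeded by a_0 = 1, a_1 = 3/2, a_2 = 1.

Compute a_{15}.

a_3 = 3/2·1 + -3·3/2 + -1·1 = -4
a_4 = 3/2·-4 + -3·1 + -1·3/2 = -21/2
a_5 = 3/2·-21/2 + -3·-4 + -1·1 = -19/4
a_6 = 3/2·-19/4 + -3·-21/2 + -1·-4 = 227/8
a_7 = 3/2·227/8 + -3·-19/4 + -1·-21/2 = 1077/16
a_8 = 3/2·1077/16 + -3·227/8 + -1·-19/4 = 659/32
a_9 = 3/2·659/32 + -3·1077/16 + -1·227/8 = -12763/64
a_10 = 3/2·-12763/64 + -3·659/32 + -1·1077/16 = -54813/128
a_11 = 3/2·-54813/128 + -3·-12763/64 + -1·659/32 = -16555/256
a_12 = 3/2·-16555/256 + -3·-54813/128 + -1·-12763/64 = 710195/512
a_13 = 3/2·710195/512 + -3·-16555/256 + -1·-54813/128 = 2767749/1024
a_14 = 3/2·2767749/1024 + -3·710195/512 + -1·-16555/256 = -86653/2048
a_15 = 3/2·-86653/2048 + -3·2767749/1024 + -1·710195/512 = -39154507/4096

-39154507/4096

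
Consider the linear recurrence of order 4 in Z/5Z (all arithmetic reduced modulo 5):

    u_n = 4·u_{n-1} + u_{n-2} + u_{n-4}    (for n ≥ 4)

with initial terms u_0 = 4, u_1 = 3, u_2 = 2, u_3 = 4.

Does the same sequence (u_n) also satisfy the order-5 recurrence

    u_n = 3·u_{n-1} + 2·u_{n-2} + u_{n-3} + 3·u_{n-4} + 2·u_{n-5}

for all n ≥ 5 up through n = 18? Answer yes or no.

no

Terms u_0..u_18: 4, 3, 2, 4, 2, 0, 4, 0, 1, 4, 1, 3, 4, 3, 2, 4, 2, 0, 4
n=5: candidate gives 3, actual u_5 = 0 ✗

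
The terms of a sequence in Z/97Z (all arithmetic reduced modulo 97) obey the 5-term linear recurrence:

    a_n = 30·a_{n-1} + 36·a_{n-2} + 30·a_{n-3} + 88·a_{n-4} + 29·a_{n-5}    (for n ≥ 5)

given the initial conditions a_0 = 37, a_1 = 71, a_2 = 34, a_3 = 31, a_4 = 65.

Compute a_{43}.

26

a_5 = 30·65 + 36·31 + 30·34 + 88·71 + 29·37 = 58
a_6 = 30·58 + 36·65 + 30·31 + 88·34 + 29·71 = 70
a_7 = 30·70 + 36·58 + 30·65 + 88·31 + 29·34 = 55
a_8 = 30·55 + 36·70 + 30·58 + 88·65 + 29·31 = 16
a_9 = 30·16 + 36·55 + 30·70 + 88·58 + 29·65 = 6
a_10 = 30·6 + 36·16 + 30·55 + 88·70 + 29·58 = 63
a_11 = 30·63 + 36·6 + 30·16 + 88·55 + 29·70 = 47
a_12 = 30·47 + 36·63 + 30·6 + 88·16 + 29·55 = 71
a_13 = 30·71 + 36·47 + 30·63 + 88·6 + 29·16 = 11
a_14 = 30·11 + 36·71 + 30·47 + 88·63 + 29·6 = 23
a_15 = 30·23 + 36·11 + 30·71 + 88·47 + 29·63 = 61
a_16 = 30·61 + 36·23 + 30·11 + 88·71 + 29·47 = 26
a_17 = 30·26 + 36·61 + 30·23 + 88·11 + 29·71 = 0
a_18 = 30·0 + 36·26 + 30·61 + 88·23 + 29·11 = 65
a_19 = 30·65 + 36·0 + 30·26 + 88·61 + 29·23 = 35
a_20 = 30·35 + 36·65 + 30·0 + 88·26 + 29·61 = 75
a_21 = 30·75 + 36·35 + 30·65 + 88·0 + 29·26 = 6
a_22 = 30·6 + 36·75 + 30·35 + 88·65 + 29·0 = 47
a_23 = 30·47 + 36·6 + 30·75 + 88·35 + 29·65 = 14
a_24 = 30·14 + 36·47 + 30·6 + 88·75 + 29·35 = 13
a_25 = 30·13 + 36·14 + 30·47 + 88·6 + 29·75 = 60
a_26 = 30·60 + 36·13 + 30·14 + 88·47 + 29·6 = 14
a_27 = 30·14 + 36·60 + 30·13 + 88·14 + 29·47 = 36
a_28 = 30·36 + 36·14 + 30·60 + 88·13 + 29·14 = 84
a_29 = 30·84 + 36·36 + 30·14 + 88·60 + 29·13 = 96
a_30 = 30·96 + 36·84 + 30·36 + 88·14 + 29·60 = 62
a_31 = 30·62 + 36·96 + 30·84 + 88·36 + 29·14 = 61
a_32 = 30·61 + 36·62 + 30·96 + 88·84 + 29·36 = 52
a_33 = 30·52 + 36·61 + 30·62 + 88·96 + 29·84 = 10
a_34 = 30·10 + 36·52 + 30·61 + 88·62 + 29·96 = 20
a_35 = 30·20 + 36·10 + 30·52 + 88·61 + 29·62 = 83
a_36 = 30·83 + 36·20 + 30·10 + 88·52 + 29·61 = 58
a_37 = 30·58 + 36·83 + 30·20 + 88·10 + 29·52 = 53
a_38 = 30·53 + 36·58 + 30·83 + 88·20 + 29·10 = 70
a_39 = 30·70 + 36·53 + 30·58 + 88·83 + 29·20 = 52
a_40 = 30·52 + 36·70 + 30·53 + 88·58 + 29·83 = 86
a_41 = 30·86 + 36·52 + 30·70 + 88·53 + 29·58 = 94
a_42 = 30·94 + 36·86 + 30·52 + 88·70 + 29·53 = 41
a_43 = 30·41 + 36·94 + 30·86 + 88·52 + 29·70 = 26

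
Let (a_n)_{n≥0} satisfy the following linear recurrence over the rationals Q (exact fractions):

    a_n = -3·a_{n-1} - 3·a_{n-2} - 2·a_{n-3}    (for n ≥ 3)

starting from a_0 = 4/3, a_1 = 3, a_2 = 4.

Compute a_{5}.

a_3 = -3·4 + -3·3 + -2·4/3 = -71/3
a_4 = -3·-71/3 + -3·4 + -2·3 = 53
a_5 = -3·53 + -3·-71/3 + -2·4 = -96

-96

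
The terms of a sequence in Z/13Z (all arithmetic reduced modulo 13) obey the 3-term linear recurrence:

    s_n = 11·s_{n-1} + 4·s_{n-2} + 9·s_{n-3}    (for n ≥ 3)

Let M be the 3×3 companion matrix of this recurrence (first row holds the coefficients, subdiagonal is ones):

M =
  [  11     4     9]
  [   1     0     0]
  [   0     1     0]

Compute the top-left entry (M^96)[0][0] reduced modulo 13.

(M^96)[0][0] is the top entry after applying M 96 times to the unit state (1, 0, 0). Equivalently it is h_{98} for the auxiliary sequence (h_n) obeying the same recurrence with h_2 = 1 and h_i = 0 for 0 ≤ i < 2:
h_3 = 11·1 + 4·0 + 9·0 = 11
h_4 = 11·11 + 4·1 + 9·0 = 8
h_5 = 11·8 + 4·11 + 9·1 = 11
h_6 = 11·11 + 4·8 + 9·11 = 5
h_7 = 11·5 + 4·11 + 9·8 = 2
h_8 = 11·2 + 4·5 + 9·11 = 11
h_9 = 11·11 + 4·2 + 9·5 = 5
h_10 = 11·5 + 4·11 + 9·2 = 0
h_11 = 11·0 + 4·5 + 9·11 = 2
h_12 = 11·2 + 4·0 + 9·5 = 2
h_13 = 11·2 + 4·2 + 9·0 = 4
h_14 = 11·4 + 4·2 + 9·2 = 5
h_15 = 11·5 + 4·4 + 9·2 = 11
h_16 = 11·11 + 4·5 + 9·4 = 8
h_17 = 11·8 + 4·11 + 9·5 = 8
h_18 = 11·8 + 4·8 + 9·11 = 11
h_19 = 11·11 + 4·8 + 9·8 = 4
h_20 = 11·4 + 4·11 + 9·8 = 4
h_21 = 11·4 + 4·4 + 9·11 = 3
h_22 = 11·3 + 4·4 + 9·4 = 7
h_23 = 11·7 + 4·3 + 9·4 = 8
h_24 = 11·8 + 4·7 + 9·3 = 0
h_25 = 11·0 + 4·8 + 9·7 = 4
h_26 = 11·4 + 4·0 + 9·8 = 12
h_27 = 11·12 + 4·4 + 9·0 = 5
h_28 = 11·5 + 4·12 + 9·4 = 9
h_29 = 11·9 + 4·5 + 9·12 = 6
h_30 = 11·6 + 4·9 + 9·5 = 4
h_31 = 11·4 + 4·6 + 9·9 = 6
h_32 = 11·6 + 4·4 + 9·6 = 6
h_33 = 11·6 + 4·6 + 9·4 = 9
h_34 = 11·9 + 4·6 + 9·6 = 8
h_35 = 11·8 + 4·9 + 9·6 = 9
h_36 = 11·9 + 4·8 + 9·9 = 4
h_37 = 11·4 + 4·9 + 9·8 = 9
h_38 = 11·9 + 4·4 + 9·9 = 1
h_39 = 11·1 + 4·9 + 9·4 = 5
h_40 = 11·5 + 4·1 + 9·9 = 10
h_41 = 11·10 + 4·5 + 9·1 = 9
h_42 = 11·9 + 4·10 + 9·5 = 2
h_43 = 11·2 + 4·9 + 9·10 = 5
h_44 = 11·5 + 4·2 + 9·9 = 1
h_45 = 11·1 + 4·5 + 9·2 = 10
h_46 = 11·10 + 4·1 + 9·5 = 3
h_47 = 11·3 + 4·10 + 9·1 = 4
h_48 = 11·4 + 4·3 + 9·10 = 3
h_49 = 11·3 + 4·4 + 9·3 = 11
h_50 = 11·11 + 4·3 + 9·4 = 0
h_51 = 11·0 + 4·11 + 9·3 = 6
h_52 = 11·6 + 4·0 + 9·11 = 9
h_53 = 11·9 + 4·6 + 9·0 = 6
h_54 = 11·6 + 4·9 + 9·6 = 0
h_55 = 11·0 + 4·6 + 9·9 = 1
h_56 = 11·1 + 4·0 + 9·6 = 0
h_57 = 11·0 + 4·1 + 9·0 = 4
h_58 = 11·4 + 4·0 + 9·1 = 1
h_59 = 11·1 + 4·4 + 9·0 = 1
h_60 = 11·1 + 4·1 + 9·4 = 12
h_61 = 11·12 + 4·1 + 9·1 = 2
h_62 = 11·2 + 4·12 + 9·1 = 1
h_63 = 11·1 + 4·2 + 9·12 = 10
h_64 = 11·10 + 4·1 + 9·2 = 2
h_65 = 11·2 + 4·10 + 9·1 = 6
h_66 = 11·6 + 4·2 + 9·10 = 8
h_67 = 11·8 + 4·6 + 9·2 = 0
h_68 = 11·0 + 4·8 + 9·6 = 8
h_69 = 11·8 + 4·0 + 9·8 = 4
h_70 = 11·4 + 4·8 + 9·0 = 11
h_71 = 11·11 + 4·4 + 9·8 = 1
h_72 = 11·1 + 4·11 + 9·4 = 0
h_73 = 11·0 + 4·1 + 9·11 = 12
h_74 = 11·12 + 4·0 + 9·1 = 11
h_75 = 11·11 + 4·12 + 9·0 = 0
h_76 = 11·0 + 4·11 + 9·12 = 9
h_77 = 11·9 + 4·0 + 9·11 = 3
h_78 = 11·3 + 4·9 + 9·0 = 4
h_79 = 11·4 + 4·3 + 9·9 = 7
h_80 = 11·7 + 4·4 + 9·3 = 3
h_81 = 11·3 + 4·7 + 9·4 = 6
h_82 = 11·6 + 4·3 + 9·7 = 11
h_83 = 11·11 + 4·6 + 9·3 = 3
h_84 = 11·3 + 4·11 + 9·6 = 1
h_85 = 11·1 + 4·3 + 9·11 = 5
h_86 = 11·5 + 4·1 + 9·3 = 8
h_87 = 11·8 + 4·5 + 9·1 = 0
h_88 = 11·0 + 4·8 + 9·5 = 12
h_89 = 11·12 + 4·0 + 9·8 = 9
h_90 = 11·9 + 4·12 + 9·0 = 4
h_91 = 11·4 + 4·9 + 9·12 = 6
h_92 = 11·6 + 4·4 + 9·9 = 7
h_93 = 11·7 + 4·6 + 9·4 = 7
h_94 = 11·7 + 4·7 + 9·6 = 3
h_95 = 11·3 + 4·7 + 9·7 = 7
h_96 = 11·7 + 4·3 + 9·7 = 9
h_97 = 11·9 + 4·7 + 9·3 = 11
h_98 = 11·11 + 4·9 + 9·7 = 12

12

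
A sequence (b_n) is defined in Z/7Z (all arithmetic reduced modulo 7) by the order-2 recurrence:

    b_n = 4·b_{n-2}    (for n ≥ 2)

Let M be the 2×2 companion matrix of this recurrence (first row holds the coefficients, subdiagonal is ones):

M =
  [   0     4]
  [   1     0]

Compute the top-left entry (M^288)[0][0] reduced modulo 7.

(M^288)[0][0] is the top entry after applying M 288 times to the unit state (1, 0). Equivalently it is h_{289} for the auxiliary sequence (h_n) obeying the same recurrence with h_1 = 1 and h_i = 0 for 0 ≤ i < 1:
h_2 = 0·1 + 4·0 = 0
h_3 = 0·0 + 4·1 = 4
h_4 = 0·4 + 4·0 = 0
h_5 = 0·0 + 4·4 = 2
h_6 = 0·2 + 4·0 = 0
h_7 = 0·0 + 4·2 = 1
(h_6, h_7) = (0, 1) = (h_0, h_1), so the sequence has period 6.
289 ≡ 1 (mod 6), hence h_289 = h_1 = 1.

1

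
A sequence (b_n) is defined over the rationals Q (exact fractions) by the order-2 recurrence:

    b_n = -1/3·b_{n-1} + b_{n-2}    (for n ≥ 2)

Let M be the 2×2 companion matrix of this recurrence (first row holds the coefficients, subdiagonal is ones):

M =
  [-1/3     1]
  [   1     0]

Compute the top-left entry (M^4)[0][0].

109/81

(M^4)[0][0] is the top entry after applying M 4 times to the unit state (1, 0). Equivalently it is h_{5} for the auxiliary sequence (h_n) obeying the same recurrence with h_1 = 1 and h_i = 0 for 0 ≤ i < 1:
h_2 = -1/3·1 + 1·0 = -1/3
h_3 = -1/3·-1/3 + 1·1 = 10/9
h_4 = -1/3·10/9 + 1·-1/3 = -19/27
h_5 = -1/3·-19/27 + 1·10/9 = 109/81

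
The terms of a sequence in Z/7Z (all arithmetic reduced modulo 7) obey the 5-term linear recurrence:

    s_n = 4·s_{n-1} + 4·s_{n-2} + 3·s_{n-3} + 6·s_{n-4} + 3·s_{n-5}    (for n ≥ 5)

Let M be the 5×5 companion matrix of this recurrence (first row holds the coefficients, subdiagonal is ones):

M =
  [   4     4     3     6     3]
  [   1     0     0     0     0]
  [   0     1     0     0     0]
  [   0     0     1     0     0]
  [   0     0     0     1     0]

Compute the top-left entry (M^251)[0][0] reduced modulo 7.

(M^251)[0][0] is the top entry after applying M 251 times to the unit state (1, 0, 0, 0, 0). Equivalently it is h_{255} for the auxiliary sequence (h_n) obeying the same recurrence with h_4 = 1 and h_i = 0 for 0 ≤ i < 4:
h_5 = 4·1 + 4·0 + 3·0 + 6·0 + 3·0 = 4
h_6 = 4·4 + 4·1 + 3·0 + 6·0 + 3·0 = 6
h_7 = 4·6 + 4·4 + 3·1 + 6·0 + 3·0 = 1
h_8 = 4·1 + 4·6 + 3·4 + 6·1 + 3·0 = 4
h_9 = 4·4 + 4·1 + 3·6 + 6·4 + 3·1 = 2
h_10 = 4·2 + 4·4 + 3·1 + 6·6 + 3·4 = 5
Continuing the recurrence:
  h_11 = 1;  h_12 = 1;  h_13 = 5;  h_14 = 0;  h_15 = 2;  h_16 = 4
  h_17 = 1;  h_18 = 6;  h_19 = 3;  h_20 = 6;  h_21 = 2;  h_22 = 3
  h_23 = 4;  h_24 = 2;  h_25 = 0;  h_26 = 2;  h_27 = 5;  h_28 = 3
  h_29 = 2;  h_30 = 5;  h_31 = 3;  h_32 = 1;  h_33 = 3;  h_34 = 5
  h_35 = 5;  h_36 = 1;  h_37 = 4;  h_38 = 4;  h_39 = 3;  h_40 = 5
  h_41 = 1;  h_42 = 6;  h_43 = 3;  h_44 = 1;  h_45 = 6;  h_46 = 6
  h_47 = 3;  h_48 = 6;  h_49 = 2;  h_50 = 4;  h_51 = 1;  h_52 = 1
  h_53 = 1;  h_54 = 6;  h_55 = 0;  h_56 = 1;  h_57 = 3;  h_58 = 6
  h_59 = 1;  h_60 = 1;  h_61 = 5;  h_62 = 2;  h_63 = 6;  h_64 = 0
  h_65 = 0;  h_66 = 3;  h_67 = 5;  h_68 = 1;  h_69 = 5;  h_70 = 1
  h_71 = 3;  h_72 = 3;  h_73 = 4;  h_74 = 2;  h_75 = 5;  h_76 = 4
  h_77 = 5;  h_78 = 5;  h_79 = 4;  h_80 = 6;  h_81 = 6;  h_82 = 0
  h_83 = 4;  h_84 = 5;  h_85 = 6;  h_86 = 4;  h_87 = 2;  h_88 = 0
  h_89 = 1;  h_90 = 3;  h_91 = 5;  h_92 = 6;  h_93 = 3;  h_94 = 2
  h_95 = 0;  h_96 = 5;  h_97 = 6;  h_98 = 2;  h_99 = 4;  h_100 = 2
  h_101 = 4;  h_102 = 3;  h_103 = 1;  h_104 = 3;  h_105 = 6;  h_106 = 6
  h_107 = 2;  h_108 = 1;  h_109 = 5;  h_110 = 0;  h_111 = 4;  h_112 = 1
  h_113 = 4;  h_114 = 5;  h_115 = 0;  h_116 = 1;  h_117 = 4;  h_118 = 6
  h_119 = 2;  h_120 = 1;  h_121 = 1;  h_122 = 6;  h_123 = 5;  h_124 = 3
  h_125 = 3;  h_126 = 1;  h_127 = 3;  h_128 = 2;  h_129 = 1;  h_130 = 1
  h_131 = 0;  h_132 = 0;  h_133 = 1;  h_134 = 6;  h_135 = 3;  h_136 = 4
  h_137 = 3;  h_138 = 6;  h_139 = 0;  h_140 = 3;  h_141 = 4;  h_142 = 3
  h_143 = 6;  h_144 = 3;  h_145 = 1;  h_146 = 1;  h_147 = 6;  h_148 = 4
  h_149 = 2;  h_150 = 2;  h_151 = 4;  h_152 = 2;  h_153 = 5;  h_154 = 2
  h_155 = 1;  h_156 = 2;  h_157 = 5;  h_158 = 2;  h_159 = 4;  h_160 = 5
  h_161 = 1;  h_162 = 0;  h_163 = 0;  h_164 = 3;  h_165 = 5;  h_166 = 0
  h_167 = 1;  h_168 = 2;  h_169 = 2;  h_170 = 6;  h_171 = 2;  h_172 = 4
  h_173 = 4;  h_174 = 3;  h_175 = 0;  h_176 = 5;  h_177 = 2;  h_178 = 2
  h_179 = 5;  h_180 = 1;  h_181 = 1;  h_182 = 6;  h_183 = 4;  h_184 = 1
  h_185 = 5;  h_186 = 5;  h_187 = 1;  h_188 = 1;  h_189 = 0;  h_190 = 3
  h_191 = 1;  h_192 = 4;  h_193 = 4;  h_194 = 4;  h_195 = 3;  h_196 = 4
  h_197 = 6;  h_198 = 1;  h_199 = 0;  h_200 = 6;  h_201 = 5;  h_202 = 5
  h_203 = 5;  h_204 = 0;  h_205 = 6;  h_206 = 0;  h_207 = 6;  h_208 = 1
  h_209 = 1;  h_210 = 2;  h_211 = 2;  h_212 = 1;  h_213 = 6;  h_214 = 0
  h_215 = 3;  h_216 = 0;  h_217 = 2;  h_218 = 0;  h_219 = 5;  h_220 = 0
  h_221 = 4;  h_222 = 2;  h_223 = 5;  h_224 = 6;  h_225 = 4;  h_226 = 2
  h_227 = 1;  h_228 = 5;  h_229 = 2;  h_230 = 6;  h_231 = 3;  h_232 = 5
  h_233 = 0;  h_234 = 1;  h_235 = 6;  h_236 = 4;  h_237 = 2;  h_238 = 6
  h_239 = 6;  h_240 = 5;  h_241 = 2;  h_242 = 4;  h_243 = 2;  h_244 = 1
  h_245 = 2;  h_246 = 6;  h_247 = 3;  h_248 = 5;  h_249 = 2;  h_250 = 2
  h_251 = 4;  h_252 = 6;  h_253 = 3
h_254 = 4·3 + 4·6 + 3·4 + 6·2 + 3·2 = 3
h_255 = 4·3 + 4·3 + 3·6 + 6·4 + 3·2 = 2

2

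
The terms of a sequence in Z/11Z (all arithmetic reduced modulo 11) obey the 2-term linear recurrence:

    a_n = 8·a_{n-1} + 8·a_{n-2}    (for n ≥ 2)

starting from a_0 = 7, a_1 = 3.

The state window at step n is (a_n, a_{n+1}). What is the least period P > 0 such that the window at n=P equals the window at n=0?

60

n=0: window = (7, 3)
n=1: window = (3, 3)
n=2: window = (3, 4)
n=3: window = (4, 1)
n=4: window = (1, 7)
n=5: window = (7, 9)
n=6: window = (9, 7)
n=7: window = (7, 7)
n=8: window = (7, 2)
n=9: window = (2, 6)
n=10: window = (6, 9)
n=11: window = (9, 10)
n=12: window = (10, 9)
n=13: window = (9, 9)
n=14: window = (9, 1)
n=15: window = (1, 3)
n=16: window = (3, 10)
n=17: window = (10, 5)
n=18: window = (5, 10)
n=19: window = (10, 10)
n=20: window = (10, 6)
n=21: window = (6, 7)
n=22: window = (7, 5)
n=23: window = (5, 8)
n=24: window = (8, 5)
n=25: window = (5, 5)
n=26: window = (5, 3)
n=27: window = (3, 9)
n=28: window = (9, 8)
n=29: window = (8, 4)
n=30: window = (4, 8)
n=31: window = (8, 8)
n=32: window = (8, 7)
n=33: window = (7, 10)
n=34: window = (10, 4)
n=35: window = (4, 2)
n=36: window = (2, 4)
n=37: window = (4, 4)
n=38: window = (4, 9)
n=39: window = (9, 5)
n=40: window = (5, 2)
…
n=58: window = (2, 3)
n=59: window = (3, 7)
n=60: window = (7, 3)
window at n=60 equals window at n=0 → period = 60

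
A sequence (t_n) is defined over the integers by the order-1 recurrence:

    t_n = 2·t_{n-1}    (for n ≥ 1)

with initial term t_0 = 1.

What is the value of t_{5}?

t_1 = 2·1 = 2
t_2 = 2·2 = 4
t_3 = 2·4 = 8
t_4 = 2·8 = 16
t_5 = 2·16 = 32

32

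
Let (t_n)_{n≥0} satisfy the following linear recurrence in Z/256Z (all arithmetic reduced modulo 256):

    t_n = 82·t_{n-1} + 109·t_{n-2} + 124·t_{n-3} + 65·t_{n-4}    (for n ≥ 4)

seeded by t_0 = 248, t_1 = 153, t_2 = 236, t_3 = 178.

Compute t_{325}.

173

t_4 = 82·178 + 109·236 + 124·153 + 65·248 = 148
t_5 = 82·148 + 109·178 + 124·236 + 65·153 = 91
t_6 = 82·91 + 109·148 + 124·178 + 65·236 = 78
t_7 = 82·78 + 109·91 + 124·148 + 65·178 = 157
t_8 = 82·157 + 109·78 + 124·91 + 65·148 = 40
t_9 = 82·40 + 109·157 + 124·78 + 65·91 = 140
Continuing the recurrence:
  t_10 = 186;  t_11 = 109;  t_12 = 20;  t_13 = 117;  t_14 = 4;  t_15 = 118
  t_16 = 64;  t_17 = 99;  t_18 = 34;  t_19 = 1;  t_20 = 0;  t_21 = 8
  t_22 = 174;  t_23 = 101;  t_24 = 80;  t_25 = 241;  t_26 = 92;  t_27 = 122
  t_28 = 76;  t_29 = 11;  t_30 = 86;  t_31 = 5;  t_32 = 216;  t_33 = 196
  t_34 = 2;  t_35 = 253;  t_36 = 172;  t_37 = 141;  t_38 = 116;  t_39 = 190
  t_40 = 56;  t_41 = 211;  t_42 = 234;  t_43 = 41;  t_44 = 48;  t_45 = 192
  t_46 = 54;  t_47 = 181;  t_48 = 40;  t_49 = 201;  t_50 = 204;  t_51 = 66
  t_52 = 132;  t_53 = 59;  t_54 = 222;  t_55 = 237;  t_56 = 136;  t_57 = 252
  t_58 = 202;  t_59 = 13;  t_60 = 196;  t_61 = 37;  t_62 = 228;  t_63 = 6
  t_64 = 176;  t_65 = 195;  t_66 = 50;  t_67 = 209;  t_68 = 96;  t_69 = 120
  t_70 = 62;  t_71 = 133;  t_72 = 128;  t_73 = 33;  t_74 = 60;  t_75 = 10
  t_76 = 60;  t_77 = 235;  t_78 = 230;  t_79 = 85;  t_80 = 56;  t_81 = 52
  t_82 = 18;  t_83 = 157;  t_84 = 92;  t_85 = 61;  t_86 = 84;  t_87 = 78
  t_88 = 168;  t_89 = 51;  t_90 = 250;  t_91 = 249;  t_92 = 144;  t_93 = 48
  t_94 = 198;  t_95 = 213;  t_96 = 88;  t_97 = 249;  t_98 = 172;  t_99 = 210
  t_100 = 116;  t_101 = 27;  t_102 = 110;  t_103 = 61;  t_104 = 232;  t_105 = 108
  t_106 = 218;  t_107 = 173;  t_108 = 116;  t_109 = 213;  t_110 = 196;  t_111 = 150
  t_112 = 32;  t_113 = 35;  t_114 = 66;  t_115 = 161;  t_116 = 192;  t_117 = 232
  t_118 = 206;  t_119 = 165;  t_120 = 176;  t_121 = 81;  t_122 = 28;  t_123 = 154
  t_124 = 44;  t_125 = 203;  t_126 = 118;  t_127 = 165;  t_128 = 152;  t_129 = 164
  t_130 = 34;  t_131 = 61;  t_132 = 12;  t_133 = 237;  t_134 = 52;  t_135 = 222
  t_136 = 24;  t_137 = 147;  t_138 = 10;  t_139 = 201;  t_140 = 240;  t_141 = 160
  t_142 = 86;  t_143 = 245;  t_144 = 136;  t_145 = 41;  t_146 = 140;  t_147 = 98
  t_148 = 100;  t_149 = 251;  t_150 = 254;  t_151 = 141;  t_152 = 72;  t_153 = 220
  t_154 = 234;  t_155 = 77;  t_156 = 36;  t_157 = 133;  t_158 = 164;  t_159 = 38
  t_160 = 144;  t_161 = 131;  t_162 = 82;  t_163 = 113;  t_164 = 32;  t_165 = 88
  t_166 = 94;  t_167 = 197;  t_168 = 224;  t_169 = 129;  t_170 = 252;  t_171 = 42
  t_172 = 28;  t_173 = 171;  t_174 = 6;  t_175 = 245;  t_176 = 248;  t_177 = 20
  t_178 = 50;  t_179 = 221;  t_180 = 188;  t_181 = 157;  t_182 = 20;  t_183 = 110
  t_184 = 136;  t_185 = 243;  t_186 = 26;  t_187 = 153;  t_188 = 80;  t_189 = 16
  t_190 = 230;  t_191 = 21;  t_192 = 184;  t_193 = 89;  t_194 = 108;  t_195 = 242
  t_196 = 84;  t_197 = 219;  t_198 = 142;  t_199 = 221;  t_200 = 168;  t_201 = 76
  t_202 = 250;  t_203 = 237;  t_204 = 212;  t_205 = 53;  t_206 = 132;  t_207 = 182
  t_208 = 0;  t_209 = 227;  t_210 = 98;  t_211 = 65;  t_212 = 128;  t_213 = 200
  t_214 = 238;  t_215 = 229;  t_216 = 16;  t_217 = 177;  t_218 = 220;  t_219 = 186
  t_220 = 12;  t_221 = 139;  t_222 = 150;  t_223 = 69;  t_224 = 88;  t_225 = 132
  t_226 = 66;  t_227 = 125;  t_228 = 108;  t_229 = 77;  t_230 = 244;  t_231 = 254
  t_232 = 248;  t_233 = 83;  t_234 = 42;  t_235 = 105;  t_236 = 176;  t_237 = 128
  t_238 = 118;  t_239 = 53;  t_240 = 232;  t_241 = 137;  t_242 = 76;  t_243 = 130
  t_244 = 68;  t_245 = 187;  t_246 = 30;  t_247 = 45;  t_248 = 8;  t_249 = 188
  t_250 = 10;  t_251 = 141;  t_252 = 132;  t_253 = 229;  t_254 = 100;  t_255 = 70
  t_256 = 112;  t_257 = 67;  t_258 = 114;  t_259 = 17;  t_260 = 224;  t_261 = 56
  t_262 = 126;  t_263 = 5;  t_264 = 64;  t_265 = 225;  t_266 = 188;  t_267 = 74
  t_268 = 252;  t_269 = 107;  t_270 = 38;  t_271 = 149;  t_272 = 184;  t_273 = 244
  t_274 = 82;  t_275 = 29;  t_276 = 28;  t_277 = 253;  t_278 = 212;  t_279 = 142
  t_280 = 104;  t_281 = 179;  t_282 = 58;  t_283 = 57;  t_284 = 16;  t_285 = 240
  t_286 = 6;  t_287 = 85;  t_288 = 24;  t_289 = 185;  t_290 = 44;  t_291 = 18
  t_292 = 52;  t_293 = 155;  t_294 = 174;  t_295 = 125;  t_296 = 104;  t_297 = 44
  t_298 = 26;  t_299 = 45;  t_300 = 52;  t_301 = 149;  t_302 = 68;  t_303 = 214
  t_304 = 224;  t_305 = 163;  t_306 = 130;  t_307 = 225;  t_308 = 64;  t_309 = 168
  t_310 = 14;  t_311 = 37;  t_312 = 112;  t_313 = 17;  t_314 = 156;  t_315 = 218
  t_316 = 236;  t_317 = 75;  t_318 = 182;  t_319 = 229;  t_320 = 24;  t_321 = 100
  t_322 = 98;  t_323 = 189
t_324 = 82·189 + 109·98 + 124·100 + 65·24 = 204
t_325 = 82·204 + 109·189 + 124·98 + 65·100 = 173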